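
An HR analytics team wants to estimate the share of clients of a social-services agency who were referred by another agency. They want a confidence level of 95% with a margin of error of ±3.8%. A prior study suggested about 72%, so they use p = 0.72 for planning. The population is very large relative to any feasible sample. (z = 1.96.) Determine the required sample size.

537

With p = 0.72, p(1−p) = 0.2016.
n = z²·p(1−p)/E² = 1.96² × 0.2016 / 0.038² = 3.8416 × 0.2016 / 0.001444 ≈ 536.33.
Rounding up gives n = 537.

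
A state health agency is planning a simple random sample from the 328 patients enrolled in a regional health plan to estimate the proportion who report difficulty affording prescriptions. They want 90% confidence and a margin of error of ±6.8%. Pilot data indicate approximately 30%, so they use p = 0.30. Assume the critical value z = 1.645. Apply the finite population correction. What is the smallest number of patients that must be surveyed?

Unadjusted: n₀ = 1.645² × 0.30 × 0.70 / 0.068² ≈ 122.89, so n₀ = 123.
Finite population correction with N = 328: n = n₀ / (1 + (n₀−1)/N) = 123 / (1 + 122/328) = 123 / 1.3720 ≈ 89.65.
Rounding up, n = 90.

90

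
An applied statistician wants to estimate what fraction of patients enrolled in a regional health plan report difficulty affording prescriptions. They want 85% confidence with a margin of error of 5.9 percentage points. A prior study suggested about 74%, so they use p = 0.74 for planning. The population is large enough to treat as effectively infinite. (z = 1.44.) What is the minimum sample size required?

With p = 0.74, p(1−p) = 0.1924.
n = z²·p(1−p)/E² = 1.44² × 0.1924 / 0.059² = 2.0736 × 0.1924 / 0.003481 ≈ 114.61.
Rounding up gives n = 115.

115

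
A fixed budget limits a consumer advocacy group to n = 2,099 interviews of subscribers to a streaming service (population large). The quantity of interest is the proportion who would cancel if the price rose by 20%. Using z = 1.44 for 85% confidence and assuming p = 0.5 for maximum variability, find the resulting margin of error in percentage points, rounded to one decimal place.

SE(p̂) = √[p(1−p)/n] = √[0.2500/2099] = 0.01091.
E = z × SE = 1.44 × 0.01091 = 0.01572, or 1.6 percentage points.

1.6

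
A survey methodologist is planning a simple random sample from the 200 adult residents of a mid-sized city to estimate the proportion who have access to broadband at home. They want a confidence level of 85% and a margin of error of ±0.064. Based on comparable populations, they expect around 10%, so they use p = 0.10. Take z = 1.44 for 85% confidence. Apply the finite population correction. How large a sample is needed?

Unadjusted: n₀ = 1.44² × 0.10 × 0.90 / 0.064² ≈ 45.56, so n₀ = 46.
Finite population correction with N = 200: n = n₀ / (1 + (n₀−1)/N) = 46 / (1 + 45/200) = 46 / 1.2250 ≈ 37.55.
Rounding up, n = 38.

38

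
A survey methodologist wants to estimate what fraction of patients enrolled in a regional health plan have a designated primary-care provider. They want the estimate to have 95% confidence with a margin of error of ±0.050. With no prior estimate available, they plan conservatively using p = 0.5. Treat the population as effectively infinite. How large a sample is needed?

385

For 95% confidence, z = 1.960.
With p = 0.5, p(1−p) = 0.25.
n = z²·p(1−p)/E² = 1.960² × 0.2500 / 0.050² = 3.8416 × 0.2500 / 0.002500 ≈ 384.16.
Rounding up gives n = 385.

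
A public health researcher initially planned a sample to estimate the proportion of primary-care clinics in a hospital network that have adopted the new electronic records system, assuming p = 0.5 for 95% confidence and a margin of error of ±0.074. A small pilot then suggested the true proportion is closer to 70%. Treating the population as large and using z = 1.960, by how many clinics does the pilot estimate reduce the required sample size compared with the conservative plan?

Conservative (p = 0.5): n = 1.960² × 0.25 / 0.074² ≈ 175.38 → 176.
Using p = 0.70: p(1−p) = 0.2100, so n = 1.960² × 0.2100 / 0.074² ≈ 147.32 → 148.
Reduction: 176 − 148 = 28.

28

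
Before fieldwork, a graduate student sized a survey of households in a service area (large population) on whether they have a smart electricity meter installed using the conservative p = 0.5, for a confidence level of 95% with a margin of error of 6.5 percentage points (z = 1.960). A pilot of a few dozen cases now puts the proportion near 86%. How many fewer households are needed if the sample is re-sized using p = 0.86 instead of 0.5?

Conservative (p = 0.5): n = 1.960² × 0.25 / 0.065² ≈ 227.31 → 228.
Using p = 0.86: p(1−p) = 0.1204, so n = 1.960² × 0.1204 / 0.065² ≈ 109.47 → 110.
Reduction: 228 − 110 = 118.

118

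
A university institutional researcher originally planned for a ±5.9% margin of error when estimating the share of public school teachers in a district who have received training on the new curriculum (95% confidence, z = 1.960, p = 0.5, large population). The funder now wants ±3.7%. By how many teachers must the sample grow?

At ±5.9%: n = 1.960² × 0.2500 / 0.059² ≈ 275.90 → 276.
At ±3.7%: n = 1.960² × 0.2500 / 0.037² ≈ 701.53 → 702.
Additional respondents: 702 − 276 = 426.

426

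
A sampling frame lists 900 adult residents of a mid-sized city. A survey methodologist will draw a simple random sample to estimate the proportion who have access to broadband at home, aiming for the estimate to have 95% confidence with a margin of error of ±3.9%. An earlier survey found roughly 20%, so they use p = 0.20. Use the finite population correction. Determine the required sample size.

280

For 95% confidence, z = 1.96.
Unadjusted: n₀ = 1.96² × 0.20 × 0.80 / 0.039² ≈ 404.11, so n₀ = 405.
Finite population correction with N = 900: n = n₀ / (1 + (n₀−1)/N) = 405 / (1 + 404/900) = 405 / 1.4489 ≈ 279.52.
Rounding up, n = 280.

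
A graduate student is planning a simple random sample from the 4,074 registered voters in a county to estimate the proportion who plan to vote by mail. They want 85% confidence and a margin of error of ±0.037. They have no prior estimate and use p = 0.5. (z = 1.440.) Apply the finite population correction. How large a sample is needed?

Unadjusted: n₀ = 1.440² × 0.50 × 0.50 / 0.037² ≈ 378.67, so n₀ = 379.
Finite population correction with N = 4,074: n = n₀ / (1 + (n₀−1)/N) = 379 / (1 + 378/4074) = 379 / 1.0928 ≈ 346.82.
Rounding up, n = 347.

347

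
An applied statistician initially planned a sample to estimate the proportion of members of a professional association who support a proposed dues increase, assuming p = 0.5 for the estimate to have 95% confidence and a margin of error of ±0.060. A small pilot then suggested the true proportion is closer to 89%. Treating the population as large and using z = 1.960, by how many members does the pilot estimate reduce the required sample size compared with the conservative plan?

162

Conservative (p = 0.5): n = 1.960² × 0.25 / 0.060² ≈ 266.78 → 267.
Using p = 0.89: p(1−p) = 0.0979, so n = 1.960² × 0.0979 / 0.060² ≈ 104.47 → 105.
Reduction: 267 − 105 = 162.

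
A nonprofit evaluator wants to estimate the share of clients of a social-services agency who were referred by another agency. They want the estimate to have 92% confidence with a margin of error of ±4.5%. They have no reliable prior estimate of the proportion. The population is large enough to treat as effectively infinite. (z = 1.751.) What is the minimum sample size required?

379

With no prior estimate, use p = 0.5, giving p(1−p) = 0.25.
n = z²·p(1−p)/E² = 1.751² × 0.2500 / 0.045² = 3.0660 × 0.2500 / 0.002025 ≈ 378.52.
Rounding up gives n = 379.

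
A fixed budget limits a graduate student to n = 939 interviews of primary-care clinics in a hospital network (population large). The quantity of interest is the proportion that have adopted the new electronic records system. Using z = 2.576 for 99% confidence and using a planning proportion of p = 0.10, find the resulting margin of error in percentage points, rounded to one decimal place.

2.5

SE(p̂) = √[p(1−p)/n] = √[0.0900/939] = 0.00979.
E = z × SE = 2.576 × 0.00979 = 0.02522, or 2.5 percentage points.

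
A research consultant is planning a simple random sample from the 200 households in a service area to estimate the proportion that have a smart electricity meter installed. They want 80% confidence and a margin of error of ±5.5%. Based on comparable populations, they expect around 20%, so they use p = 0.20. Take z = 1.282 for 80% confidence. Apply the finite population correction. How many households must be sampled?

61

Unadjusted: n₀ = 1.282² × 0.20 × 0.80 / 0.055² ≈ 86.93, so n₀ = 87.
Finite population correction with N = 200: n = n₀ / (1 + (n₀−1)/N) = 87 / (1 + 86/200) = 87 / 1.4300 ≈ 60.84.
Rounding up, n = 61.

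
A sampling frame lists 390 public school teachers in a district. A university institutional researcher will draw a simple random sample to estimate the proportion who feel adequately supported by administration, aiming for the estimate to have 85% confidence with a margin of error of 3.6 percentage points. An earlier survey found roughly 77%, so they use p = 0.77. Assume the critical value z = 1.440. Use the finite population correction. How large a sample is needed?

Unadjusted: n₀ = 1.440² × 0.77 × 0.23 / 0.036² ≈ 283.36, so n₀ = 284.
Finite population correction with N = 390: n = n₀ / (1 + (n₀−1)/N) = 284 / (1 + 283/390) = 284 / 1.7256 ≈ 164.58.
Rounding up, n = 165.

165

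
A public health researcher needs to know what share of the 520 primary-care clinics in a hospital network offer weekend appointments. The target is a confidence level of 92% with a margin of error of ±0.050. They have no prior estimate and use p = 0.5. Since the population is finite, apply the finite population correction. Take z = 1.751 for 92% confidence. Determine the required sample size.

Unadjusted: n₀ = 1.751² × 0.50 × 0.50 / 0.050² ≈ 306.60, so n₀ = 307.
Finite population correction with N = 520: n = n₀ / (1 + (n₀−1)/N) = 307 / (1 + 306/520) = 307 / 1.5885 ≈ 193.27.
Rounding up, n = 194.

194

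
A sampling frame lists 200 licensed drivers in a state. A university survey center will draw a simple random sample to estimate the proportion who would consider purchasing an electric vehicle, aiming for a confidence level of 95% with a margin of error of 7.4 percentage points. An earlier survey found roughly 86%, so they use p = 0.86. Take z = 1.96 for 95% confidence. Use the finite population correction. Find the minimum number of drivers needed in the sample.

Unadjusted: n₀ = 1.96² × 0.86 × 0.14 / 0.074² ≈ 84.46, so n₀ = 85.
Finite population correction with N = 200: n = n₀ / (1 + (n₀−1)/N) = 85 / (1 + 84/200) = 85 / 1.4200 ≈ 59.86.
Rounding up, n = 60.

60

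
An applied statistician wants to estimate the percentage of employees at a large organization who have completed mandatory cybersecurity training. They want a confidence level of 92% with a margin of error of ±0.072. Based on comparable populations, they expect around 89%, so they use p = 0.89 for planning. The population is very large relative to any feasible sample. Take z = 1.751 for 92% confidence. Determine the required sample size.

58

With p = 0.89, p(1−p) = 0.0979.
n = z²·p(1−p)/E² = 1.751² × 0.0979 / 0.072² = 3.0660 × 0.0979 / 0.005184 ≈ 57.90.
Rounding up gives n = 58.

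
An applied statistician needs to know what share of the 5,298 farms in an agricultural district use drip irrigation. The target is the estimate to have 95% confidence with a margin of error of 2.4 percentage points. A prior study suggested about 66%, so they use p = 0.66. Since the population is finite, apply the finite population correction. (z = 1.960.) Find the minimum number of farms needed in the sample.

1168

Unadjusted: n₀ = 1.960² × 0.66 × 0.34 / 0.024² ≈ 1496.62, so n₀ = 1497.
Finite population correction with N = 5,298: n = n₀ / (1 + (n₀−1)/N) = 1497 / (1 + 1496/5298) = 1497 / 1.2824 ≈ 1167.37.
Rounding up, n = 1168.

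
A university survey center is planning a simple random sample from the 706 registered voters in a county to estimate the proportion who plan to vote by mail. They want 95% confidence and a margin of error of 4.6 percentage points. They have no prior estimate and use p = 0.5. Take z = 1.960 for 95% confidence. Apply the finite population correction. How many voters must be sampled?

277

Unadjusted: n₀ = 1.960² × 0.50 × 0.50 / 0.046² ≈ 453.88, so n₀ = 454.
Finite population correction with N = 706: n = n₀ / (1 + (n₀−1)/N) = 454 / (1 + 453/706) = 454 / 1.6416 ≈ 276.55.
Rounding up, n = 277.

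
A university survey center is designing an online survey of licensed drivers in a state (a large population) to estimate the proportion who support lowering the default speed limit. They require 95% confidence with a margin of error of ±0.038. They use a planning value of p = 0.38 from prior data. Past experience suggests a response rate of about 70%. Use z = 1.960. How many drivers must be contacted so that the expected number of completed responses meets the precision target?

896

Completed interviews needed: n₀ = 1.960² × 0.2356 / 0.038² ≈ 626.79 → 627.
At a 70% response rate, contacts needed = 627 / 0.70 ≈ 895.71 → 896.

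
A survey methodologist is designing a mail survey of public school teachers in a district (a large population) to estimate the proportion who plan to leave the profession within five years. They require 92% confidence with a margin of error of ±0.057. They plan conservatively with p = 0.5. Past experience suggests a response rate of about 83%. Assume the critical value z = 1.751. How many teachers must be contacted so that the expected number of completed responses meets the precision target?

Completed interviews needed: n₀ = 1.751² × 0.2500 / 0.057² ≈ 235.92 → 236.
At an 83% response rate, contacts needed = 236 / 0.83 ≈ 284.34 → 285.

285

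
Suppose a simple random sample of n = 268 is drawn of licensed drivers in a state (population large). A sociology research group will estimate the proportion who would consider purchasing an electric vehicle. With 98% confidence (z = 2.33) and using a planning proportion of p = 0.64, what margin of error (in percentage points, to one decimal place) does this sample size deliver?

SE(p̂) = √[p(1−p)/n] = √[0.2304/268] = 0.02932.
E = z × SE = 2.33 × 0.02932 = 0.06832, or 6.8 percentage points.

6.8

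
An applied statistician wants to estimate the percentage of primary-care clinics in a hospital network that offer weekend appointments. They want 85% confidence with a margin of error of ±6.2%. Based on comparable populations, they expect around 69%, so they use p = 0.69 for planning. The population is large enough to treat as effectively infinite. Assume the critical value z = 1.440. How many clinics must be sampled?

116

With p = 0.69, p(1−p) = 0.2139.
n = z²·p(1−p)/E² = 1.440² × 0.2139 / 0.062² = 2.0736 × 0.2139 / 0.003844 ≈ 115.39.
Rounding up gives n = 116.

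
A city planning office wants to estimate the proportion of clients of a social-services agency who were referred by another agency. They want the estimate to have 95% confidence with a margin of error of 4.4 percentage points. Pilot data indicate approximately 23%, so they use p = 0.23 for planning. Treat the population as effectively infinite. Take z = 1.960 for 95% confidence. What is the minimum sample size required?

With p = 0.23, p(1−p) = 0.1771.
n = z²·p(1−p)/E² = 1.960² × 0.1771 / 0.044² = 3.8416 × 0.1771 / 0.001936 ≈ 351.42.
Rounding up gives n = 352.

352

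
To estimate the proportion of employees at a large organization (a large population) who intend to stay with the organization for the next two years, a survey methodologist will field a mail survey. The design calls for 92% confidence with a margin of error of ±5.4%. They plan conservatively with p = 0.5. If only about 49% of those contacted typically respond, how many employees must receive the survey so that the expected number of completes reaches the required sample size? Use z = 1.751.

Completed interviews needed: n₀ = 1.751² × 0.2500 / 0.054² ≈ 262.86 → 263.
At a 49% response rate, contacts needed = 263 / 0.49 ≈ 536.73 → 537.

537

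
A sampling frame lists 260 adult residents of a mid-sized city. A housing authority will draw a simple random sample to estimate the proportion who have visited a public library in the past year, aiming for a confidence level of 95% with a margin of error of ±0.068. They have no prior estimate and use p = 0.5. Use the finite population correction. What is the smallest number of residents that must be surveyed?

For 95% confidence, z = 1.960.
Unadjusted: n₀ = 1.960² × 0.50 × 0.50 / 0.068² ≈ 207.70, so n₀ = 208.
Finite population correction with N = 260: n = n₀ / (1 + (n₀−1)/N) = 208 / (1 + 207/260) = 208 / 1.7962 ≈ 115.80.
Rounding up, n = 116.

116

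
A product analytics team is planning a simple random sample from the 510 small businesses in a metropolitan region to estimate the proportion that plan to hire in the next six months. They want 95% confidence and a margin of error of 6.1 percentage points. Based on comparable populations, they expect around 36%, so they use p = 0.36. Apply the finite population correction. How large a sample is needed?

163

For 95% confidence, z = 1.960.
Unadjusted: n₀ = 1.960² × 0.36 × 0.64 / 0.061² ≈ 237.87, so n₀ = 238.
Finite population correction with N = 510: n = n₀ / (1 + (n₀−1)/N) = 238 / (1 + 237/510) = 238 / 1.4647 ≈ 162.49.
Rounding up, n = 163.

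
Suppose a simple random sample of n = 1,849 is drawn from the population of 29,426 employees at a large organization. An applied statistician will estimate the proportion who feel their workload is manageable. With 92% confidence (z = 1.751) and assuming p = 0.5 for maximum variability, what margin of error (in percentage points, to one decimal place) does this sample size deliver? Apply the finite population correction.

Finite-population factor: (N−n)/(N−1) = (29426−1849)/(29426−1) = 0.9372.
SE(p̂) = √[p(1−p)/n · (N−n)/(N−1)] = √[0.2500/1849 × 0.9372] = 0.01126.
E = z × SE = 1.751 × 0.01126 = 0.01971 ≈ 2.0 percentage points.

2.0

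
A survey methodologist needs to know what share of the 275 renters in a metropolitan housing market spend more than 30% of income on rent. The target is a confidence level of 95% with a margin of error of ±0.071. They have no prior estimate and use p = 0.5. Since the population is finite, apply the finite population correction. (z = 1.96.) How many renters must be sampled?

Unadjusted: n₀ = 1.96² × 0.50 × 0.50 / 0.071² ≈ 190.52, so n₀ = 191.
Finite population correction with N = 275: n = n₀ / (1 + (n₀−1)/N) = 191 / (1 + 190/275) = 191 / 1.6909 ≈ 112.96.
Rounding up, n = 113.

113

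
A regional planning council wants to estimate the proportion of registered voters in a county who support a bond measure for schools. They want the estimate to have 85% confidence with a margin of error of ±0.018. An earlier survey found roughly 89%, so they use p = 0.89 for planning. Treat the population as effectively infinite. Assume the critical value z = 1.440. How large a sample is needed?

With p = 0.89, p(1−p) = 0.0979.
n = z²·p(1−p)/E² = 1.440² × 0.0979 / 0.018² = 2.0736 × 0.0979 / 0.000324 ≈ 626.56.
Rounding up gives n = 627.

627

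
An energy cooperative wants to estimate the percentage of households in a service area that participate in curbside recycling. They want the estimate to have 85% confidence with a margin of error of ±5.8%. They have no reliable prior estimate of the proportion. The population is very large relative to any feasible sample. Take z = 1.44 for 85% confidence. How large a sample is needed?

155

With no prior estimate, use p = 0.5, giving p(1−p) = 0.25.
n = z²·p(1−p)/E² = 1.44² × 0.2500 / 0.058² = 2.0736 × 0.2500 / 0.003364 ≈ 154.10.
Rounding up gives n = 155.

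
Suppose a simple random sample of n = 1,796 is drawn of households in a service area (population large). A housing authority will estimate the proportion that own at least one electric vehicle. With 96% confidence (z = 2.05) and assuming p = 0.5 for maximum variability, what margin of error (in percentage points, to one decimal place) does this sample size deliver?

2.4

SE(p̂) = √[p(1−p)/n] = √[0.2500/1796] = 0.01180.
E = z × SE = 2.05 × 0.01180 = 0.02419, or 2.4 percentage points.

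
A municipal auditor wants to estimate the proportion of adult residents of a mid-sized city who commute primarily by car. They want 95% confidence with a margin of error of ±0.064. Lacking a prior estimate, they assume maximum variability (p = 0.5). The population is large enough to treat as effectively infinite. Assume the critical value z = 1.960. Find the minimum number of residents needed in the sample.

235

With p = 0.5, p(1−p) = 0.25.
n = z²·p(1−p)/E² = 1.960² × 0.2500 / 0.064² = 3.8416 × 0.2500 / 0.004096 ≈ 234.47.
Rounding up gives n = 235.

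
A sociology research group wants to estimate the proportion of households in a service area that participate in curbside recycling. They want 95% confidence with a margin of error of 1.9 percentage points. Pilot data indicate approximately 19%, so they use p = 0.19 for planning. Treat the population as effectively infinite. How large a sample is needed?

1638

For 95% confidence, z = 1.96.
With p = 0.19, p(1−p) = 0.1539.
n = z²·p(1−p)/E² = 1.96² × 0.1539 / 0.019² = 3.8416 × 0.1539 / 0.000361 ≈ 1637.73.
Rounding up gives n = 1638.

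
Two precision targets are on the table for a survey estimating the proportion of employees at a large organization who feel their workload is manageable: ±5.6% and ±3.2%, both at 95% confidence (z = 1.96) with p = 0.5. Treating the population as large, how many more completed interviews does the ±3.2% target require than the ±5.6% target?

At ±5.6%: n = 1.96² × 0.2500 / 0.056² ≈ 306.25 → 307.
At ±3.2%: n = 1.96² × 0.2500 / 0.032² ≈ 937.89 → 938.
Additional respondents: 938 − 307 = 631.

631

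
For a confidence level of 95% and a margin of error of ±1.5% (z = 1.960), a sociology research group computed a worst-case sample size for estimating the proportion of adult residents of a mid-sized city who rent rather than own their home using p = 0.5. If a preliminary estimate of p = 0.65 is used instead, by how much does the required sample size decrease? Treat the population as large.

384

Conservative (p = 0.5): n = 1.960² × 0.25 / 0.015² ≈ 4268.44 → 4269.
Using p = 0.65: p(1−p) = 0.2275, so n = 1.960² × 0.2275 / 0.015² ≈ 3884.28 → 3885.
Reduction: 4269 − 3885 = 384.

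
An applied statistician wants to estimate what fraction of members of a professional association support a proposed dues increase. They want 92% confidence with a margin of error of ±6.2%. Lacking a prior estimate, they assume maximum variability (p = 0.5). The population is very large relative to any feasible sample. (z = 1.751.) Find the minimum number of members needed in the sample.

With p = 0.5, p(1−p) = 0.25.
n = z²·p(1−p)/E² = 1.751² × 0.2500 / 0.062² = 3.0660 × 0.2500 / 0.003844 ≈ 199.40.
Rounding up gives n = 200.

200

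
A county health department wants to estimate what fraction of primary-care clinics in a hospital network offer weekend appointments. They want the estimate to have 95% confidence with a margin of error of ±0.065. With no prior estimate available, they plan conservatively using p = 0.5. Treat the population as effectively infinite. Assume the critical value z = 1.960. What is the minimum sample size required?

228

With p = 0.5, p(1−p) = 0.25.
n = z²·p(1−p)/E² = 1.960² × 0.2500 / 0.065² = 3.8416 × 0.2500 / 0.004225 ≈ 227.31.
Rounding up gives n = 228.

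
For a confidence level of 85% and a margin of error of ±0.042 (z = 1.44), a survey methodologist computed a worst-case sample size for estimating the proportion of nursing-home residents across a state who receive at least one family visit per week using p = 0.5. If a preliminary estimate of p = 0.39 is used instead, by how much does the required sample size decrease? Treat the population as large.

Conservative (p = 0.5): n = 1.44² × 0.25 / 0.042² ≈ 293.88 → 294.
Using p = 0.39: p(1−p) = 0.2379, so n = 1.44² × 0.2379 / 0.042² ≈ 279.65 → 280.
Reduction: 294 − 280 = 14.

14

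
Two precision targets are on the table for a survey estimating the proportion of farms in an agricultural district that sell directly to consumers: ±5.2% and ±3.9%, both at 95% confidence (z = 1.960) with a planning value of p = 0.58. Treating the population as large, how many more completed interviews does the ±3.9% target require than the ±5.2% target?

269

At ±5.2%: n = 1.960² × 0.2436 / 0.052² ≈ 346.08 → 347.
At ±3.9%: n = 1.960² × 0.2436 / 0.039² ≈ 615.26 → 616.
Additional respondents: 616 − 347 = 269.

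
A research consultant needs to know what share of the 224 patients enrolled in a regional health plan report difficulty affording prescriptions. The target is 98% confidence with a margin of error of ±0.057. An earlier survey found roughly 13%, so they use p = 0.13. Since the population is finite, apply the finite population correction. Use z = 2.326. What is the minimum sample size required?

103

Unadjusted: n₀ = 2.326² × 0.13 × 0.87 / 0.057² ≈ 188.34, so n₀ = 189.
Finite population correction with N = 224: n = n₀ / (1 + (n₀−1)/N) = 189 / (1 + 188/224) = 189 / 1.8393 ≈ 102.76.
Rounding up, n = 103.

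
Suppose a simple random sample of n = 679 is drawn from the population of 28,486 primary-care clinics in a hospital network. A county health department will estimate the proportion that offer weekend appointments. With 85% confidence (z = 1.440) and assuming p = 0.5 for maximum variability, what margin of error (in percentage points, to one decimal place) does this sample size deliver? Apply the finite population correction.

Finite-population factor: (N−n)/(N−1) = (28486−679)/(28486−1) = 0.9762.
SE(p̂) = √[p(1−p)/n · (N−n)/(N−1)] = √[0.2500/679 × 0.9762] = 0.01896.
E = z × SE = 1.440 × 0.01896 = 0.02730 ≈ 2.7 percentage points.

2.7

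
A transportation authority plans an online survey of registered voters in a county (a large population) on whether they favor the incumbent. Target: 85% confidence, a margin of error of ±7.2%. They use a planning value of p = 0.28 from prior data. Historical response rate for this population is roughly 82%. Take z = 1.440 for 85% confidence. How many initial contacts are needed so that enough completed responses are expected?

Completed interviews needed: n₀ = 1.440² × 0.2016 / 0.072² ≈ 80.64 → 81.
At an 82% response rate, contacts needed = 81 / 0.82 ≈ 98.78 → 99.

99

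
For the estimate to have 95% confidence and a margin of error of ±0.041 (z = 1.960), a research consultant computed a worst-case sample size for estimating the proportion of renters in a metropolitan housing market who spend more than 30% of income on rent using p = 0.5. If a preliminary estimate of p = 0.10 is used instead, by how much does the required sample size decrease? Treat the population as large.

Conservative (p = 0.5): n = 1.960² × 0.25 / 0.041² ≈ 571.33 → 572.
Using p = 0.10: p(1−p) = 0.0900, so n = 1.960² × 0.0900 / 0.041² ≈ 205.68 → 206.
Reduction: 572 − 206 = 366.

366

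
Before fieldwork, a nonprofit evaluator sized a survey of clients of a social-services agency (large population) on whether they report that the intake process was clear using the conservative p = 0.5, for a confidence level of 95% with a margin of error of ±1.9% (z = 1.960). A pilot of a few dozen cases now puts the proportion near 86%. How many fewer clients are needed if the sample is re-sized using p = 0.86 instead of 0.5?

1379

Conservative (p = 0.5): n = 1.960² × 0.25 / 0.019² ≈ 2660.39 → 2661.
Using p = 0.86: p(1−p) = 0.1204, so n = 1.960² × 0.1204 / 0.019² ≈ 1281.24 → 1282.
Reduction: 2661 − 1282 = 1379.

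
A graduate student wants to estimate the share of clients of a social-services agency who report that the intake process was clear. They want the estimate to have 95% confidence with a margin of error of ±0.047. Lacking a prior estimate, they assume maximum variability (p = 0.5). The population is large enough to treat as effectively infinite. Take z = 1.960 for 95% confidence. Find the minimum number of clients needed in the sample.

With p = 0.5, p(1−p) = 0.25.
n = z²·p(1−p)/E² = 1.960² × 0.2500 / 0.047² = 3.8416 × 0.2500 / 0.002209 ≈ 434.77.
Rounding up gives n = 435.

435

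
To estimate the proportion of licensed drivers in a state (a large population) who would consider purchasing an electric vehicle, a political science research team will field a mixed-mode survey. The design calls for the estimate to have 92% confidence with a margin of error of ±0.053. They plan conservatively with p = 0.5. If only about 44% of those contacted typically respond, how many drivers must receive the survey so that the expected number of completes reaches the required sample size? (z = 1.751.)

Completed interviews needed: n₀ = 1.751² × 0.2500 / 0.053² ≈ 272.87 → 273.
At a 44% response rate, contacts needed = 273 / 0.44 ≈ 620.45 → 621.

621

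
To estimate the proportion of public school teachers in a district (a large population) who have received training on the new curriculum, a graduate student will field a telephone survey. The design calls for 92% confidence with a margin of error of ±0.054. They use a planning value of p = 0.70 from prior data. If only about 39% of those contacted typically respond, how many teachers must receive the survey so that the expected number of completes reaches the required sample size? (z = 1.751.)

567

Completed interviews needed: n₀ = 1.751² × 0.2100 / 0.054² ≈ 220.80 → 221.
At a 39% response rate, contacts needed = 221 / 0.39 ≈ 566.67 → 567.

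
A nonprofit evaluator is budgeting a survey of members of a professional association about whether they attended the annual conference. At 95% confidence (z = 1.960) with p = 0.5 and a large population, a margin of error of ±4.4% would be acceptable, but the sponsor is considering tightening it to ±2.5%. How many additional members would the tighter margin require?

1040

At ±4.4%: n = 1.960² × 0.2500 / 0.044² ≈ 496.07 → 497.
At ±2.5%: n = 1.960² × 0.2500 / 0.025² ≈ 1536.64 → 1537.
Additional respondents: 1537 − 497 = 1040.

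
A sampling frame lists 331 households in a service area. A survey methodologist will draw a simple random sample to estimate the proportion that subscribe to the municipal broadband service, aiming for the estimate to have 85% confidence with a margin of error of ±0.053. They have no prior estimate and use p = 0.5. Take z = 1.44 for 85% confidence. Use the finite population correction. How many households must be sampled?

119

Unadjusted: n₀ = 1.44² × 0.50 × 0.50 / 0.053² ≈ 184.55, so n₀ = 185.
Finite population correction with N = 331: n = n₀ / (1 + (n₀−1)/N) = 185 / (1 + 184/331) = 185 / 1.5559 ≈ 118.90.
Rounding up, n = 119.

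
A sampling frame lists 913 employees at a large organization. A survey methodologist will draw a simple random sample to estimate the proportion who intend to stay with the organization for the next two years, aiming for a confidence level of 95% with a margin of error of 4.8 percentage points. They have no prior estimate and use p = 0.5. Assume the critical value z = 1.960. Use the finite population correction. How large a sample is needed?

287

Unadjusted: n₀ = 1.960² × 0.50 × 0.50 / 0.048² ≈ 416.84, so n₀ = 417.
Finite population correction with N = 913: n = n₀ / (1 + (n₀−1)/N) = 417 / (1 + 416/913) = 417 / 1.4556 ≈ 286.47.
Rounding up, n = 287.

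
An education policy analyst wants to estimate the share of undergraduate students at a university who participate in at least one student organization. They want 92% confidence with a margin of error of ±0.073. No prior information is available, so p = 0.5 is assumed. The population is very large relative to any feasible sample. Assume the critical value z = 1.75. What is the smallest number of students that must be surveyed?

With p = 0.5, p(1−p) = 0.25.
n = z²·p(1−p)/E² = 1.75² × 0.2500 / 0.073² = 3.0625 × 0.2500 / 0.005329 ≈ 143.67.
Rounding up gives n = 144.

144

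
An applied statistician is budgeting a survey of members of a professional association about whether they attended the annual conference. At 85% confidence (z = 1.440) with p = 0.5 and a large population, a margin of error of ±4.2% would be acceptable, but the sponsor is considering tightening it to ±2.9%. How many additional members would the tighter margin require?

323

At ±4.2%: n = 1.440² × 0.2500 / 0.042² ≈ 293.88 → 294.
At ±2.9%: n = 1.440² × 0.2500 / 0.029² ≈ 616.41 → 617.
Additional respondents: 617 − 294 = 323.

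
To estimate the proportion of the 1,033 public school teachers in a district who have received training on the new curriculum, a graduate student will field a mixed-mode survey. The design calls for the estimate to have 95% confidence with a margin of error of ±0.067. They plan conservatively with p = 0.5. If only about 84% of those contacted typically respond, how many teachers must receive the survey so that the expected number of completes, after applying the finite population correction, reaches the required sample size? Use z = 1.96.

Completed interviews needed (unadjusted): n₀ = 1.96² × 0.2500 / 0.067² ≈ 213.95 → 214.
FPC for N = 1,033: n = 214 / (1 + 213/1033) = 214 / 1.2062 ≈ 177.42 → 178.
At an 84% response rate, contacts needed = 178 / 0.84 ≈ 211.90 → 212.

212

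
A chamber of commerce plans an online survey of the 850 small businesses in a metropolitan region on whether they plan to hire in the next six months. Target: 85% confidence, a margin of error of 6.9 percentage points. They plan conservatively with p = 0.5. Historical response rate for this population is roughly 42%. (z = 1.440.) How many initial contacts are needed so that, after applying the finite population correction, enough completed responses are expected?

231

Completed interviews needed (unadjusted): n₀ = 1.440² × 0.2500 / 0.069² ≈ 108.88 → 109.
FPC for N = 850: n = 109 / (1 + 108/850) = 109 / 1.1271 ≈ 96.71 → 97.
At a 42% response rate, contacts needed = 97 / 0.42 ≈ 230.95 → 231.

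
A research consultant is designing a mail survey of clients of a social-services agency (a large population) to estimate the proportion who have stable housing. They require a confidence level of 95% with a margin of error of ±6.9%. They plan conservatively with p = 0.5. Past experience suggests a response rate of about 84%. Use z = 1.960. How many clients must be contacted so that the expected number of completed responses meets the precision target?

241

Completed interviews needed: n₀ = 1.960² × 0.2500 / 0.069² ≈ 201.72 → 202.
At an 84% response rate, contacts needed = 202 / 0.84 ≈ 240.48 → 241.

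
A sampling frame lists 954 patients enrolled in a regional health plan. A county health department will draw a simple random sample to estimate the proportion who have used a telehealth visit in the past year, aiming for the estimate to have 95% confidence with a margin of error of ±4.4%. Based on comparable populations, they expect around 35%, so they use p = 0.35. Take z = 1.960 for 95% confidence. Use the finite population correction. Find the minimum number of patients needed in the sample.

Unadjusted: n₀ = 1.960² × 0.35 × 0.65 / 0.044² ≈ 451.43, so n₀ = 452.
Finite population correction with N = 954: n = n₀ / (1 + (n₀−1)/N) = 452 / (1 + 451/954) = 452 / 1.4727 ≈ 306.91.
Rounding up, n = 307.

307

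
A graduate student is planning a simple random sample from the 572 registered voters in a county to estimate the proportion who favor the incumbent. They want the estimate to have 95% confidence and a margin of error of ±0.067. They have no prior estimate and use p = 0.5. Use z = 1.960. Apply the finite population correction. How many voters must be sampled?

Unadjusted: n₀ = 1.960² × 0.50 × 0.50 / 0.067² ≈ 213.95, so n₀ = 214.
Finite population correction with N = 572: n = n₀ / (1 + (n₀−1)/N) = 214 / (1 + 213/572) = 214 / 1.3724 ≈ 155.93.
Rounding up, n = 156.

156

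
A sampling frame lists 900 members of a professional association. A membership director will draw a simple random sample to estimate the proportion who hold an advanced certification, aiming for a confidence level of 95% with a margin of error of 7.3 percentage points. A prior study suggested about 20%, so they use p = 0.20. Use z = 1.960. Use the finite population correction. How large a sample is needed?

Unadjusted: n₀ = 1.960² × 0.20 × 0.80 / 0.073² ≈ 115.34, so n₀ = 116.
Finite population correction with N = 900: n = n₀ / (1 + (n₀−1)/N) = 116 / (1 + 115/900) = 116 / 1.1278 ≈ 102.86.
Rounding up, n = 103.

103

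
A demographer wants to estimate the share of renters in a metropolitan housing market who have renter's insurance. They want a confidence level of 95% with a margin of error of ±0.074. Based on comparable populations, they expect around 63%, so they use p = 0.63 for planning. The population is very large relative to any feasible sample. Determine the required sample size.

164

For 95% confidence, z = 1.960.
With p = 0.63, p(1−p) = 0.2331.
n = z²·p(1−p)/E² = 1.960² × 0.2331 / 0.074² = 3.8416 × 0.2331 / 0.005476 ≈ 163.53.
Rounding up gives n = 164.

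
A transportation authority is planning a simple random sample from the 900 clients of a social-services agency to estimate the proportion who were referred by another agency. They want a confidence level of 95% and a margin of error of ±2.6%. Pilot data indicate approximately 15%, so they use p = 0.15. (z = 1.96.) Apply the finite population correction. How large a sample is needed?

Unadjusted: n₀ = 1.96² × 0.15 × 0.85 / 0.026² ≈ 724.56, so n₀ = 725.
Finite population correction with N = 900: n = n₀ / (1 + (n₀−1)/N) = 725 / (1 + 724/900) = 725 / 1.8044 ≈ 401.79.
Rounding up, n = 402.

402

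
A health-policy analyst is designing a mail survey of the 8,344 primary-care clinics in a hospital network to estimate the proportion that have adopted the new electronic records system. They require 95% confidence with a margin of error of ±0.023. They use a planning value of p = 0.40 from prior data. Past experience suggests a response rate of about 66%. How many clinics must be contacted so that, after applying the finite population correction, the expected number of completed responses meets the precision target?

For 95% confidence, z = 1.960.
Completed interviews needed (unadjusted): n₀ = 1.960² × 0.2400 / 0.023² ≈ 1742.88 → 1743.
FPC for N = 8,344: n = 1743 / (1 + 1742/8344) = 1743 / 1.2088 ≈ 1441.96 → 1442.
At a 66% response rate, contacts needed = 1442 / 0.66 ≈ 2184.85 → 2185.

2185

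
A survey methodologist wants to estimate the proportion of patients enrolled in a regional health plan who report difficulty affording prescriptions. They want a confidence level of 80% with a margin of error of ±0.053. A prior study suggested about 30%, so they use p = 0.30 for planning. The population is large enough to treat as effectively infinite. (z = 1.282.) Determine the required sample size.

123

With p = 0.30, p(1−p) = 0.2100.
n = z²·p(1−p)/E² = 1.282² × 0.2100 / 0.053² = 1.6435 × 0.2100 / 0.002809 ≈ 122.87.
Rounding up gives n = 123.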